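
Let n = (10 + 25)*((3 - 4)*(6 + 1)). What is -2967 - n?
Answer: -2722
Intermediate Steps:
n = -245 (n = 35*(-1*7) = 35*(-7) = -245)
-2967 - n = -2967 - 1*(-245) = -2967 + 245 = -2722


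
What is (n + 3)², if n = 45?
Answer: 2304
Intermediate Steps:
(n + 3)² = (45 + 3)² = 48² = 2304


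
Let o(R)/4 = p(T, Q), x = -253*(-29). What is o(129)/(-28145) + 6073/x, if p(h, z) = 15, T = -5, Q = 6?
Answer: 34096873/41299973 ≈ 0.82559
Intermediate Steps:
x = 7337
o(R) = 60 (o(R) = 4*15 = 60)
o(129)/(-28145) + 6073/x = 60/(-28145) + 6073/7337 = 60*(-1/28145) + 6073*(1/7337) = -12/5629 + 6073/7337 = 34096873/41299973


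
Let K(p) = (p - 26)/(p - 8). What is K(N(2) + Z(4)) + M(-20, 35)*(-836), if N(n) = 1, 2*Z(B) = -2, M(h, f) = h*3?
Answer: 200653/4 ≈ 50163.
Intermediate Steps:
M(h, f) = 3*h
Z(B) = -1 (Z(B) = (½)*(-2) = -1)
K(p) = (-26 + p)/(-8 + p)
K(N(2) + Z(4)) + M(-20, 35)*(-836) = (-26 + (1 - 1))/(-8 + (1 - 1)) + (3*(-20))*(-836) = (-26 + 0)/(-8 + 0) - 60*(-836) = -26/(-8) + 50160 = -⅛*(-26) + 50160 = 13/4 + 50160 = 200653/4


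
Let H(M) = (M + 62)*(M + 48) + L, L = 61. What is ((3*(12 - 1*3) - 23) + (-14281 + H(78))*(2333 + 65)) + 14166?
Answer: 8215330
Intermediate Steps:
H(M) = 61 + (48 + M)*(62 + M) (H(M) = (M + 62)*(M + 48) + 61 = (62 + M)*(48 + M) + 61 = (48 + M)*(62 + M) + 61 = 61 + (48 + M)*(62 + M))
((3*(12 - 1*3) - 23) + (-14281 + H(78))*(2333 + 65)) + 14166 = ((3*(12 - 1*3) - 23) + (-14281 + (3037 + 78² + 110*78))*(2333 + 65)) + 14166 = ((3*(12 - 3) - 23) + (-14281 + (3037 + 6084 + 8580))*2398) + 14166 = ((3*9 - 23) + (-14281 + 17701)*2398) + 14166 = ((27 - 23) + 3420*2398) + 14166 = (4 + 8201160) + 14166 = 8201164 + 14166 = 8215330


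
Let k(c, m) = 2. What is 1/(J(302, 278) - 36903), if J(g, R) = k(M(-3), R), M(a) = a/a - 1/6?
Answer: -1/36901 ≈ -2.7100e-5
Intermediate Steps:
M(a) = ⅚ (M(a) = 1 - 1*⅙ = 1 - ⅙ = ⅚)
J(g, R) = 2
1/(J(302, 278) - 36903) = 1/(2 - 36903) = 1/(-36901) = -1/36901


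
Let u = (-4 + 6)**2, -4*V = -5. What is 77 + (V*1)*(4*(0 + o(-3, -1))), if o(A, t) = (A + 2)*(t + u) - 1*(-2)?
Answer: 72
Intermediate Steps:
V = 5/4 (V = -1/4*(-5) = 5/4 ≈ 1.2500)
u = 4 (u = 2**2 = 4)
o(A, t) = 2 + (2 + A)*(4 + t) (o(A, t) = (A + 2)*(t + 4) - 1*(-2) = (2 + A)*(4 + t) + 2 = 2 + (2 + A)*(4 + t))
77 + (V*1)*(4*(0 + o(-3, -1))) = 77 + ((5/4)*1)*(4*(0 + (10 + 2*(-1) + 4*(-3) - 3*(-1)))) = 77 + 5*(4*(0 + (10 - 2 - 12 + 3)))/4 = 77 + 5*(4*(0 - 1))/4 = 77 + 5*(4*(-1))/4 = 77 + (5/4)*(-4) = 77 - 5 = 72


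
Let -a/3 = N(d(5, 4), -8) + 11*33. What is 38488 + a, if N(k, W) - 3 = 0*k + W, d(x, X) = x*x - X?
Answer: 37414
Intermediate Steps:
d(x, X) = x² - X
N(k, W) = 3 + W (N(k, W) = 3 + (0*k + W) = 3 + (0 + W) = 3 + W)
a = -1074 (a = -3*((3 - 8) + 11*33) = -3*(-5 + 363) = -3*358 = -1074)
38488 + a = 38488 - 1074 = 37414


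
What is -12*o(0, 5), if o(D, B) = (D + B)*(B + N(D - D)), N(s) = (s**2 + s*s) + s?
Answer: -300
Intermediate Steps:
N(s) = s + 2*s**2 (N(s) = (s**2 + s**2) + s = 2*s**2 + s = s + 2*s**2)
o(D, B) = B*(B + D) (o(D, B) = (D + B)*(B + (D - D)*(1 + 2*(D - D))) = (B + D)*(B + 0*(1 + 2*0)) = (B + D)*(B + 0*(1 + 0)) = (B + D)*(B + 0*1) = (B + D)*(B + 0) = (B + D)*B = B*(B + D))
-12*o(0, 5) = -60*(5 + 0) = -60*5 = -12*25 = -300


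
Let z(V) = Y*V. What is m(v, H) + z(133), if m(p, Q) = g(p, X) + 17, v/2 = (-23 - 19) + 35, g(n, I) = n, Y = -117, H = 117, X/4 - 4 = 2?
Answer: -15558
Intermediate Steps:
X = 24 (X = 16 + 4*2 = 16 + 8 = 24)
z(V) = -117*V
v = -14 (v = 2*((-23 - 19) + 35) = 2*(-42 + 35) = 2*(-7) = -14)
m(p, Q) = 17 + p (m(p, Q) = p + 17 = 17 + p)
m(v, H) + z(133) = (17 - 14) - 117*133 = 3 - 15561 = -15558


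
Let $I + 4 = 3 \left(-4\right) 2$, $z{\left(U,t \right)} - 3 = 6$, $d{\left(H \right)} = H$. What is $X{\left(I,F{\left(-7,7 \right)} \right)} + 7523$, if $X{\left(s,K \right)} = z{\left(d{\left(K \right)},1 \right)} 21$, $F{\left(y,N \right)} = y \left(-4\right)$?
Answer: $7712$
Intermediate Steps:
$z{\left(U,t \right)} = 9$ ($z{\left(U,t \right)} = 3 + 6 = 9$)
$I = -28$ ($I = -4 + 3 \left(-4\right) 2 = -4 - 24 = -28$)
$F{\left(y,N \right)} = - 4 y$
$X{\left(s,K \right)} = 189$ ($X{\left(s,K \right)} = 9 \cdot 21 = 189$)
$X{\left(I,F{\left(-7,7 \right)} \right)} + 7523 = 189 + 7523 = 7712$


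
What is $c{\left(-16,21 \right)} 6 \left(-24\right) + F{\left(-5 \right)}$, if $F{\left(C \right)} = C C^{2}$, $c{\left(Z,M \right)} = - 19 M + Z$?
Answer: $59635$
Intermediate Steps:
$c{\left(Z,M \right)} = Z - 19 M$
$F{\left(C \right)} = C^{3}$
$c{\left(-16,21 \right)} 6 \left(-24\right) + F{\left(-5 \right)} = \left(-16 - 399\right) 6 \left(-24\right) + \left(-5\right)^{3} = \left(-16 - 399\right) \left(-144\right) - 125 = \left(-415\right) \left(-144\right) - 125 = 59760 - 125 = 59635$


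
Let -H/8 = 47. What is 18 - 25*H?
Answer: 9418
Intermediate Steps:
H = -376 (H = -8*47 = -376)
18 - 25*H = 18 - 25*(-376) = 18 + 9400 = 9418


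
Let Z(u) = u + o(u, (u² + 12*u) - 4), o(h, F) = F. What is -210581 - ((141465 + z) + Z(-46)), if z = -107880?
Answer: -245680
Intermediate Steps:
Z(u) = -4 + u² + 13*u (Z(u) = u + ((u² + 12*u) - 4) = u + (-4 + u² + 12*u) = -4 + u² + 13*u)
-210581 - ((141465 + z) + Z(-46)) = -210581 - ((141465 - 107880) + (-4 + (-46)² + 13*(-46))) = -210581 - (33585 + (-4 + 2116 - 598)) = -210581 - (33585 + 1514) = -210581 - 1*35099 = -210581 - 35099 = -245680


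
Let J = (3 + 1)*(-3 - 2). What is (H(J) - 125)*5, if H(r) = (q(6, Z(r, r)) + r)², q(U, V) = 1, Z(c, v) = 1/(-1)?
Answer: 1180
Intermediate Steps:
Z(c, v) = -1 (Z(c, v) = 1*(-1) = -1)
J = -20 (J = 4*(-5) = -20)
H(r) = (1 + r)²
(H(J) - 125)*5 = ((1 - 20)² - 125)*5 = ((-19)² - 125)*5 = (361 - 125)*5 = 236*5 = 1180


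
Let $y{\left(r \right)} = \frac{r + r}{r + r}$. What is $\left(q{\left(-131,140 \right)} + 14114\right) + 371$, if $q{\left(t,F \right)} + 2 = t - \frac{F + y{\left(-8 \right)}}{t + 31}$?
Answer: $\frac{1435341}{100} \approx 14353.0$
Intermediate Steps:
$y{\left(r \right)} = 1$ ($y{\left(r \right)} = \frac{2 r}{2 r} = 2 r \frac{1}{2 r} = 1$)
$q{\left(t,F \right)} = -2 + t - \frac{1 + F}{31 + t}$ ($q{\left(t,F \right)} = -2 + \left(t - \frac{F + 1}{t + 31}\right) = -2 + \left(t - \frac{1 + F}{31 + t}\right) = -2 + t - \frac{1 + F}{31 + t}$)
$\left(q{\left(-131,140 \right)} + 14114\right) + 371 = \left(\frac{-63 + \left(-131\right)^{2} - 140 + 29 \left(-131\right)}{31 - 131} + 14114\right) + 371 = \left(\frac{-63 + 17161 - 140 - 3799}{-100} + 14114\right) + 371 = \left(\left(- \frac{1}{100}\right) 13159 + 14114\right) + 371 = \left(- \frac{13159}{100} + 14114\right) + 371 = \frac{1398241}{100} + 371 = \frac{1435341}{100}$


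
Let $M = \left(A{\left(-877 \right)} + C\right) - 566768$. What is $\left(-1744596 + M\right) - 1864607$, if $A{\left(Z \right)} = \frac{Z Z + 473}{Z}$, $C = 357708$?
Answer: $- \frac{3349386253}{877} \approx -3.8191 \cdot 10^{6}$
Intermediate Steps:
$A{\left(Z \right)} = \frac{473 + Z^{2}}{Z}$ ($A{\left(Z \right)} = \frac{Z^{2} + 473}{Z} = \frac{473 + Z^{2}}{Z}$)
$M = - \frac{184115222}{877}$ ($M = \left(\left(-877 + \frac{473}{-877}\right) + 357708\right) - 566768 = \left(\left(-877 + 473 \left(- \frac{1}{877}\right)\right) + 357708\right) - 566768 = \left(\left(-877 - \frac{473}{877}\right) + 357708\right) - 566768 = \left(- \frac{769602}{877} + 357708\right) - 566768 = \frac{312940314}{877} - 566768 = - \frac{184115222}{877} \approx -2.0994 \cdot 10^{5}$)
$\left(-1744596 + M\right) - 1864607 = \left(-1744596 - \frac{184115222}{877}\right) - 1864607 = - \frac{1714125914}{877} - 1864607 = - \frac{3349386253}{877}$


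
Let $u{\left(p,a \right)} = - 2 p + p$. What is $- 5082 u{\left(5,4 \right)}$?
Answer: $25410$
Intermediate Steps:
$u{\left(p,a \right)} = - p$
$- 5082 u{\left(5,4 \right)} = - 5082 \left(\left(-1\right) 5\right) = \left(-5082\right) \left(-5\right) = 25410$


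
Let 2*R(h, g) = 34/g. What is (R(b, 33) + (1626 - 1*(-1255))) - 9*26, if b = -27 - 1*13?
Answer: 87368/33 ≈ 2647.5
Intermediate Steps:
b = -40 (b = -27 - 13 = -40)
R(h, g) = 17/g (R(h, g) = (34/g)/2 = 17/g)
(R(b, 33) + (1626 - 1*(-1255))) - 9*26 = (17/33 + (1626 - 1*(-1255))) - 9*26 = (17*(1/33) + (1626 + 1255)) - 234 = (17/33 + 2881) - 234 = 95090/33 - 234 = 87368/33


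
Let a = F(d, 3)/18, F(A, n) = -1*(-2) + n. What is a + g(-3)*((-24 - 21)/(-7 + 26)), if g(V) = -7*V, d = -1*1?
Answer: -16915/342 ≈ -49.459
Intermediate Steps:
d = -1
F(A, n) = 2 + n
a = 5/18 (a = (2 + 3)/18 = 5*(1/18) = 5/18 ≈ 0.27778)
a + g(-3)*((-24 - 21)/(-7 + 26)) = 5/18 + (-7*(-3))*((-24 - 21)/(-7 + 26)) = 5/18 + 21*(-45/19) = 5/18 - 945/19 = -16915/342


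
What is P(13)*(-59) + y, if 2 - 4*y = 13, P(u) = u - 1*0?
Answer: -3079/4 ≈ -769.75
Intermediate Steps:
P(u) = u (P(u) = u + 0 = u)
y = -11/4 (y = ½ - ¼*13 = ½ - 13/4 = -11/4 ≈ -2.7500)
P(13)*(-59) + y = 13*(-59) - 11/4 = -767 - 11/4 = -3079/4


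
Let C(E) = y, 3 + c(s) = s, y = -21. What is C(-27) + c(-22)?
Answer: -46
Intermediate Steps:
c(s) = -3 + s
C(E) = -21
C(-27) + c(-22) = -21 + (-3 - 22) = -21 - 25 = -46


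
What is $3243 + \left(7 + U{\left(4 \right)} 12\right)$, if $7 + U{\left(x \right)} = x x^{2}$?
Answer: $3934$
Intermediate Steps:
$U{\left(x \right)} = -7 + x^{3}$ ($U{\left(x \right)} = -7 + x x^{2} = -7 + x^{3}$)
$3243 + \left(7 + U{\left(4 \right)} 12\right) = 3243 + \left(7 + \left(-7 + 4^{3}\right) 12\right) = 3243 + \left(7 + \left(-7 + 64\right) 12\right) = 3243 + \left(7 + 57 \cdot 12\right) = 3243 + \left(7 + 684\right) = 3243 + 691 = 3934$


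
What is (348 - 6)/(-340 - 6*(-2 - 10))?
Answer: -171/134 ≈ -1.2761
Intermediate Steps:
(348 - 6)/(-340 - 6*(-2 - 10)) = 342/(-340 - 6*(-12)) = 342/(-340 + 72) = 342/(-268) = 342*(-1/268) = -171/134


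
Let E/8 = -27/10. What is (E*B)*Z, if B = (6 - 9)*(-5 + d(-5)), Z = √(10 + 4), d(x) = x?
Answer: -648*√14 ≈ -2424.6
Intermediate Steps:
E = -108/5 (E = 8*(-27/10) = -108/5 ≈ -21.600)
Z = √14 ≈ 3.7417
B = 30 (B = (6 - 9)*(-5 - 5) = -3*(-10) = 30)
(E*B)*Z = (-108/5*30)*√14 = -648*√14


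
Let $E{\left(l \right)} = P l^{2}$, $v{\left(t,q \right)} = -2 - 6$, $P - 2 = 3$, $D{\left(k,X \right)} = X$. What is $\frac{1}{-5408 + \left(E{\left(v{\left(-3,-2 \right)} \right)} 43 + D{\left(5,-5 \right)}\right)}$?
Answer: $\frac{1}{8347} \approx 0.0001198$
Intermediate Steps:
$P = 5$ ($P = 2 + 3 = 5$)
$v{\left(t,q \right)} = -8$ ($v{\left(t,q \right)} = -2 - 6 = -8$)
$E{\left(l \right)} = 5 l^{2}$
$\frac{1}{-5408 + \left(E{\left(v{\left(-3,-2 \right)} \right)} 43 + D{\left(5,-5 \right)}\right)} = \frac{1}{-5408 - \left(5 - 5 \left(-8\right)^{2} \cdot 43\right)} = \frac{1}{-5408 - \left(5 - 5 \cdot 64 \cdot 43\right)} = \frac{1}{-5408 + \left(320 \cdot 43 - 5\right)} = \frac{1}{-5408 + \left(13760 - 5\right)} = \frac{1}{-5408 + 13755} = \frac{1}{8347}$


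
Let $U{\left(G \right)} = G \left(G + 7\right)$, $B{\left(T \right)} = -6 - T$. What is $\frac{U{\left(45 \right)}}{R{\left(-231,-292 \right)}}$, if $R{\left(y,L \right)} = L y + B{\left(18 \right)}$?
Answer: $\frac{65}{1873} \approx 0.034704$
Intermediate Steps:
$U{\left(G \right)} = G \left(7 + G\right)$
$R{\left(y,L \right)} = -24 + L y$ ($R{\left(y,L \right)} = L y - 24 = -24 + L y$)
$\frac{U{\left(45 \right)}}{R{\left(-231,-292 \right)}} = \frac{45 \left(7 + 45\right)}{-24 - -67452} = \frac{45 \cdot 52}{-24 + 67452} = \frac{2340}{67428} = 2340 \cdot \frac{1}{67428} = \frac{65}{1873}$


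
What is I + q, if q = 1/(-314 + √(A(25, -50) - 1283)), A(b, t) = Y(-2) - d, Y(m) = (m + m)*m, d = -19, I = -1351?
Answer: -429619/318 - I*√314/49926 ≈ -1351.0 - 0.00035493*I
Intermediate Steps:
Y(m) = 2*m² (Y(m) = (2*m)*m = 2*m²)
A(b, t) = 27 (A(b, t) = 2*(-2)² - 1*(-19) = 2*4 + 19 = 8 + 19 = 27)
q = 1/(-314 + 2*I*√314) (q = 1/(-314 + √(27 - 1283)) = 1/(-314 + √(-1256)) = 1/(-314 + 2*I*√314) ≈ -0.0031447 - 0.00035493*I)
I + q = -1351 + (-1/318 - I*√314/49926) = -429619/318 - I*√314/49926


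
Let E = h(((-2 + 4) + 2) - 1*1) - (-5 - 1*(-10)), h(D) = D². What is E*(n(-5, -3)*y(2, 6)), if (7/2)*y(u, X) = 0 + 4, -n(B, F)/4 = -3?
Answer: 384/7 ≈ 54.857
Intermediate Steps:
n(B, F) = 12 (n(B, F) = -4*(-3) = 12)
y(u, X) = 8/7 (y(u, X) = 2*(0 + 4)/7 = (2/7)*4 = 8/7)
E = 4 (E = (((-2 + 4) + 2) - 1*1)² - (-5 - 1*(-10)) = ((2 + 2) - 1)² - (-5 + 10) = (4 - 1)² - 1*5 = 3² - 5 = 9 - 5 = 4)
E*(n(-5, -3)*y(2, 6)) = 4*(12*(8/7)) = 4*(96/7) = 384/7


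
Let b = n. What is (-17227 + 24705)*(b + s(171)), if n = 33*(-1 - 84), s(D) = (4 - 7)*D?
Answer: -24812004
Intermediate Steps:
s(D) = -3*D
n = -2805 (n = 33*(-85) = -2805)
b = -2805
(-17227 + 24705)*(b + s(171)) = (-17227 + 24705)*(-2805 - 3*171) = 7478*(-2805 - 513) = 7478*(-3318) = -24812004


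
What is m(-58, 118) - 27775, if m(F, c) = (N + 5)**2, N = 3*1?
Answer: -27711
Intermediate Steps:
N = 3
m(F, c) = 64 (m(F, c) = (3 + 5)**2 = 8**2 = 64)
m(-58, 118) - 27775 = 64 - 27775 = -27711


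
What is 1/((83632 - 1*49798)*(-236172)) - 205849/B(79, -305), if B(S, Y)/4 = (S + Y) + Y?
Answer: 45690721197923/471447963432 ≈ 96.916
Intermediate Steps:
B(S, Y) = 4*S + 8*Y (B(S, Y) = 4*((S + Y) + Y) = 4*(S + 2*Y) = 4*S + 8*Y)
1/((83632 - 1*49798)*(-236172)) - 205849/B(79, -305) = 1/((83632 - 1*49798)*(-236172)) - 205849/(4*79 + 8*(-305)) = -1/236172/(83632 - 49798) - 205849/(316 - 2440) = -1/236172/33834 - 205849/(-2124) = (1/33834)*(-1/236172) - 205849*(-1/2124) = -1/7990643448 + 205849/2124 = 45690721197923/471447963432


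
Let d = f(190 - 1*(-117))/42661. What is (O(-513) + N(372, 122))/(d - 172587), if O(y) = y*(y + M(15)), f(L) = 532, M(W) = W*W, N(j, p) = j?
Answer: -6318776676/7362733475 ≈ -0.85821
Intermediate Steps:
M(W) = W²
d = 532/42661 ≈ 0.012470
O(y) = y*(225 + y) (O(y) = y*(y + 15²) = y*(y + 225) = y*(225 + y))
(O(-513) + N(372, 122))/(d - 172587) = (-513*(225 - 513) + 372)/(532/42661 - 172587) = (-513*(-288) + 372)/(-7362733475/42661) = (147744 + 372)*(-42661/7362733475) = 148116*(-42661/7362733475) = -6318776676/7362733475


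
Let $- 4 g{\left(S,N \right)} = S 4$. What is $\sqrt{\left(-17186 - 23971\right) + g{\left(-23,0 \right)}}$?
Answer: $i \sqrt{41134} \approx 202.82 i$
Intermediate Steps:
$g{\left(S,N \right)} = - S$ ($g{\left(S,N \right)} = - \frac{S 4}{4} = - \frac{4 S}{4} = - S$)
$\sqrt{\left(-17186 - 23971\right) + g{\left(-23,0 \right)}} = \sqrt{\left(-17186 - 23971\right) - -23} = \sqrt{-41157 + 23} = \sqrt{-41134} = i \sqrt{41134}$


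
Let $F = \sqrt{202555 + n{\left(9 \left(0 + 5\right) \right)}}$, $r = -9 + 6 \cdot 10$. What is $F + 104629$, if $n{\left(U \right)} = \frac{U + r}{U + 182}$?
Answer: $104629 + \frac{7 \sqrt{213009763}}{227} \approx 1.0508 \cdot 10^{5}$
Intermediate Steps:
$r = 51$ ($r = -9 + 60 = 51$)
$n{\left(U \right)} = \frac{51 + U}{182 + U}$ ($n{\left(U \right)} = \frac{U + 51}{U + 182} = \frac{51 + U}{182 + U}$)
$F = \frac{7 \sqrt{213009763}}{227}$ ($F = \sqrt{202555 + \frac{51 + 9 \left(0 + 5\right)}{182 + 9 \left(0 + 5\right)}} = \sqrt{202555 + \frac{51 + 9 \cdot 5}{182 + 9 \cdot 5}} = \sqrt{202555 + \frac{51 + 45}{182 + 45}} = \sqrt{202555 + \frac{1}{227} \cdot 96} = \sqrt{202555 + \frac{96}{227}} = \sqrt{\frac{45980081}{227}} = \frac{7 \sqrt{213009763}}{227} \approx 450.06$)
$F + 104629 = \frac{7 \sqrt{213009763}}{227} + 104629 = 104629 + \frac{7 \sqrt{213009763}}{227}$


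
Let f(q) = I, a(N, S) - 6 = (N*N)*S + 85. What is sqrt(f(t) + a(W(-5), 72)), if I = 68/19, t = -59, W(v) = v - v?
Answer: sqrt(34143)/19 ≈ 9.7252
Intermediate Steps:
W(v) = 0
a(N, S) = 91 + S*N**2 (a(N, S) = 6 + ((N*N)*S + 85) = 6 + (N**2*S + 85) = 6 + (S*N**2 + 85) = 6 + (85 + S*N**2) = 91 + S*N**2)
I = 68/19 (I = 68*(1/19) = 68/19 ≈ 3.5789)
f(q) = 68/19
sqrt(f(t) + a(W(-5), 72)) = sqrt(68/19 + (91 + 72*0**2)) = sqrt(68/19 + (91 + 72*0)) = sqrt(68/19 + (91 + 0)) = sqrt(68/19 + 91) = sqrt(1797/19) = sqrt(34143)/19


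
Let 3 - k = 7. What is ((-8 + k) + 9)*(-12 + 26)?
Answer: -42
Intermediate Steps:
k = -4 (k = 3 - 1*7 = 3 - 7 = -4)
((-8 + k) + 9)*(-12 + 26) = ((-8 - 4) + 9)*(-12 + 26) = (-12 + 9)*14 = -3*14 = -42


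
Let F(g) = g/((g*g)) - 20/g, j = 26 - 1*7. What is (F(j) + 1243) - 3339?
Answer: -2097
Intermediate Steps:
j = 19 (j = 26 - 7 = 19)
F(g) = -19/g (F(g) = g/(g**2) - 20/g = g/g**2 - 20/g = 1/g - 20/g = -19/g)
(F(j) + 1243) - 3339 = (-19/19 + 1243) - 3339 = (-19*1/19 + 1243) - 3339 = (-1 + 1243) - 3339 = 1242 - 3339 = -2097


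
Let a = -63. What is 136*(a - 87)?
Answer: -20400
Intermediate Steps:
136*(a - 87) = 136*(-63 - 87) = 136*(-150) = -20400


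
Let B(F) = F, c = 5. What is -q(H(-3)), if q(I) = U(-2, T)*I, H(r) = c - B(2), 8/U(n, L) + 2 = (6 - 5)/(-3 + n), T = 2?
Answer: 120/11 ≈ 10.909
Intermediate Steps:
U(n, L) = 8/(-2 + 1/(-3 + n)) (U(n, L) = 8/(-2 + (6 - 5)/(-3 + n)) = 8/(-2 + 1/(-3 + n)))
H(r) = 3 (H(r) = 5 - 1*2 = 5 - 2 = 3)
q(I) = -40*I/11 (q(I) = (8*(3 - 1*(-2))/(-7 + 2*(-2)))*I = (8*(3 + 2)/(-7 - 4))*I = (8*5/(-11))*I = (8*(-1/11)*5)*I = -40*I/11)
-q(H(-3)) = -(-40)*3/11 = -1*(-120/11) = 120/11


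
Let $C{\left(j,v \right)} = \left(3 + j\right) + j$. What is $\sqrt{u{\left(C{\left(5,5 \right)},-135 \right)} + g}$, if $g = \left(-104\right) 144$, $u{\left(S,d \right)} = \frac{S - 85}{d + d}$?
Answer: $\frac{2 i \sqrt{842385}}{15} \approx 122.38 i$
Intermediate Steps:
$C{\left(j,v \right)} = 3 + 2 j$
$u{\left(S,d \right)} = \frac{-85 + S}{2 d}$
$g = -14976$
$\sqrt{u{\left(C{\left(5,5 \right)},-135 \right)} + g} = \sqrt{\frac{-85 + \left(3 + 2 \cdot 5\right)}{2 \left(-135\right)} - 14976} = \sqrt{\frac{1}{2} \left(- \frac{1}{135}\right) \left(-85 + \left(3 + 10\right)\right) - 14976} = \sqrt{\frac{1}{2} \left(- \frac{1}{135}\right) \left(-85 + 13\right) - 14976} = \sqrt{\frac{1}{2} \left(- \frac{1}{135}\right) \left(-72\right) - 14976} = \sqrt{\frac{4}{15} - 14976} = \sqrt{- \frac{224636}{15}} = \frac{2 i \sqrt{842385}}{15}$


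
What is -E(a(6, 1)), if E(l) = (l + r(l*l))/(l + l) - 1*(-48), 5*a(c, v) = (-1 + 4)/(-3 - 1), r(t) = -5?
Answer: -391/6 ≈ -65.167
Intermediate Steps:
a(c, v) = -3/20 (a(c, v) = ((-1 + 4)/(-3 - 1))/5 = (3/(-4))/5 = (3*(-1/4))/5 = (1/5)*(-3/4) = -3/20)
E(l) = 48 + (-5 + l)/(2*l) (E(l) = (l - 5)/(l + l) - 1*(-48) = (-5 + l)/((2*l)) + 48 = (-5 + l)*(1/(2*l)) + 48 = (-5 + l)/(2*l) + 48 = 48 + (-5 + l)/(2*l))
-E(a(6, 1)) = -(-5 + 97*(-3/20))/(2*(-3/20)) = -(-20)*(-5 - 291/20)/(2*3) = -(-20)*(-391)/(2*3*20) = -1*391/6 = -391/6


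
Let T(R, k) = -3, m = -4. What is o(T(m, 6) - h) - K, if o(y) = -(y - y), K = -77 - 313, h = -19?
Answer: 390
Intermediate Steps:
K = -390
o(y) = 0 (o(y) = -1*0 = 0)
o(T(m, 6) - h) - K = 0 - 1*(-390) = 0 + 390 = 390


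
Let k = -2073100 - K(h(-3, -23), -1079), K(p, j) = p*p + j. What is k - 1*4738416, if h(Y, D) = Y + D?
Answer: -6811113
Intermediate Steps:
h(Y, D) = D + Y
K(p, j) = j + p**2 (K(p, j) = p**2 + j = j + p**2)
k = -2072697 (k = -2073100 - (-1079 + (-23 - 3)**2) = -2073100 - (-1079 + (-26)**2) = -2073100 - (-1079 + 676) = -2073100 - 1*(-403) = -2073100 + 403 = -2072697)
k - 1*4738416 = -2072697 - 1*4738416 = -2072697 - 4738416 = -6811113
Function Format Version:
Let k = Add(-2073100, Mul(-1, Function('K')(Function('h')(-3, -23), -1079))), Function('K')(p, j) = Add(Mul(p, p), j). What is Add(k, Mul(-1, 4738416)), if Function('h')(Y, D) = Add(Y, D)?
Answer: -6811113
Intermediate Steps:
Function('h')(Y, D) = Add(D, Y)
Function('K')(p, j) = Add(j, Pow(p, 2)) (Function('K')(p, j) = Add(Pow(p, 2), j) = Add(j, Pow(p, 2)))
k = -2072697 (k = Add(-2073100, Mul(-1, Add(-1079, Pow(Add(-23, -3), 2)))) = Add(-2073100, Mul(-1, Add(-1079, Pow(-26, 2)))) = Add(-2073100, Mul(-1, Add(-1079, 676))) = Add(-2073100, Mul(-1, -403)) = Add(-2073100, 403) = -2072697)
Add(k, Mul(-1, 4738416)) = Add(-2072697, Mul(-1, 4738416)) = Add(-2072697, -4738416) = -6811113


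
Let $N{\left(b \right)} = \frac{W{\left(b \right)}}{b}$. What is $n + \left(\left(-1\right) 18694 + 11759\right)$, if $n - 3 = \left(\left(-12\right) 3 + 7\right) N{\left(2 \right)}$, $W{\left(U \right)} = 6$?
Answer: $-7019$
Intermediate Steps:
$N{\left(b \right)} = \frac{6}{b}$
$n = -84$ ($n = 3 + \left(\left(-12\right) 3 + 7\right) \frac{6}{2} = 3 + \left(-36 + 7\right) 6 \cdot \frac{1}{2} = 3 - 87 = -84$)
$n + \left(\left(-1\right) 18694 + 11759\right) = -84 + \left(\left(-1\right) 18694 + 11759\right) = -84 + \left(-18694 + 11759\right) = -84 - 6935 = -7019$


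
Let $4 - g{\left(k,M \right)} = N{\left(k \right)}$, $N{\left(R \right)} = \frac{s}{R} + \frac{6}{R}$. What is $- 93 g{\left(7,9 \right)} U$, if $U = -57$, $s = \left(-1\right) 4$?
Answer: $\frac{137826}{7} \approx 19689.0$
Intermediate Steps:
$s = -4$
$N{\left(R \right)} = \frac{2}{R}$ ($N{\left(R \right)} = - \frac{4}{R} + \frac{6}{R} = \frac{2}{R}$)
$g{\left(k,M \right)} = 4 - \frac{2}{k}$
$- 93 g{\left(7,9 \right)} U = - 93 \left(4 - \frac{2}{7}\right) \left(-57\right) = \left(-93\right) \frac{26}{7} \left(-57\right) = \left(- \frac{2418}{7}\right) \left(-57\right) = \frac{137826}{7}$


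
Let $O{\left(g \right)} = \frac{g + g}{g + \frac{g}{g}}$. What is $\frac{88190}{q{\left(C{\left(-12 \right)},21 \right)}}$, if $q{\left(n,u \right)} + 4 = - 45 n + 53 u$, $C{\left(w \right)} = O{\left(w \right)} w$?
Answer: $\frac{970090}{25159} \approx 38.558$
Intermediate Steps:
$O{\left(g \right)} = \frac{2 g}{1 + g}$ ($O{\left(g \right)} = \frac{2 g}{g + 1} = \frac{2 g}{1 + g}$)
$C{\left(w \right)} = \frac{2 w^{2}}{1 + w}$ ($C{\left(w \right)} = \frac{2 w}{1 + w} w = \frac{2 w^{2}}{1 + w}$)
$q{\left(n,u \right)} = -4 - 45 n + 53 u$ ($q{\left(n,u \right)} = -4 - \left(- 53 u + 45 n\right) = -4 - 45 n + 53 u$)
$\frac{88190}{q{\left(C{\left(-12 \right)},21 \right)}} = \frac{88190}{-4 - 45 \frac{2 \left(-12\right)^{2}}{1 - 12} + 53 \cdot 21} = \frac{88190}{-4 - 45 \cdot 2 \cdot 144 \frac{1}{-11} + 1113} = \frac{88190}{-4 - 45 \cdot 2 \cdot 144 \left(- \frac{1}{11}\right) + 1113} = \frac{88190}{-4 - - \frac{12960}{11} + 1113} = \frac{88190}{-4 + \frac{12960}{11} + 1113} = \frac{88190}{\frac{25159}{11}} = 88190 \cdot \frac{11}{25159} = \frac{970090}{25159}$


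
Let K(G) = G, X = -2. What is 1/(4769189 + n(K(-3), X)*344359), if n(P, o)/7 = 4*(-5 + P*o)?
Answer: 1/14411241 ≈ 6.9390e-8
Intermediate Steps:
n(P, o) = -140 + 28*P*o (n(P, o) = 7*(4*(-5 + P*o)) = 7*(-20 + 4*P*o) = -140 + 28*P*o)
1/(4769189 + n(K(-3), X)*344359) = 1/(4769189 + (-140 + 28*(-3)*(-2))*344359) = 1/(4769189 + (-140 + 168)*344359) = 1/(4769189 + 28*344359) = 1/(4769189 + 9642052) = 1/14411241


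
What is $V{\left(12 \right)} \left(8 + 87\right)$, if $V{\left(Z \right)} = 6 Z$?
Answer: $6840$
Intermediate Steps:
$V{\left(12 \right)} \left(8 + 87\right) = 6 \cdot 12 \left(8 + 87\right) = 72 \cdot 95 = 6840$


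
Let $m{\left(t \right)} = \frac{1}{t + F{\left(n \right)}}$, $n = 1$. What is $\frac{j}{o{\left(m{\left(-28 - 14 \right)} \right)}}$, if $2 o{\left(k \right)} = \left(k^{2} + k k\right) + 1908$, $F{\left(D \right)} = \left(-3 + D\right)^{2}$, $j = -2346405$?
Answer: $- \frac{3388208820}{1377577} \approx -2459.5$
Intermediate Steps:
$m{\left(t \right)} = \frac{1}{4 + t}$ ($m{\left(t \right)} = \frac{1}{t + \left(-3 + 1\right)^{2}} = \frac{1}{t + \left(-2\right)^{2}} = \frac{1}{t + 4} = \frac{1}{4 + t}$)
$o{\left(k \right)} = 954 + k^{2}$ ($o{\left(k \right)} = \frac{\left(k^{2} + k k\right) + 1908}{2} = \frac{\left(k^{2} + k^{2}\right) + 1908}{2} = \frac{2 k^{2} + 1908}{2} = \frac{1908 + 2 k^{2}}{2} = 954 + k^{2}$)
$\frac{j}{o{\left(m{\left(-28 - 14 \right)} \right)}} = - \frac{2346405}{954 + \left(\frac{1}{4 - 42}\right)^{2}} = - \frac{2346405}{954 + \left(\frac{1}{-38}\right)^{2}} = - \frac{2346405}{954 + \left(- \frac{1}{38}\right)^{2}} = - \frac{2346405}{954 + \frac{1}{1444}} = - \frac{2346405}{\frac{1377577}{1444}} = \left(-2346405\right) \frac{1444}{1377577} = - \frac{3388208820}{1377577}$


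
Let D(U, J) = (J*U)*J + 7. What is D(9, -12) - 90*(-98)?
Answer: 10123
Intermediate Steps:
D(U, J) = 7 + U*J² (D(U, J) = U*J² + 7 = 7 + U*J²)
D(9, -12) - 90*(-98) = (7 + 9*(-12)²) - 90*(-98) = (7 + 9*144) + 8820 = (7 + 1296) + 8820 = 1303 + 8820 = 10123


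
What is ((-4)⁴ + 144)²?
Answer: 160000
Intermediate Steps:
((-4)⁴ + 144)² = (256 + 144)² = 400² = 160000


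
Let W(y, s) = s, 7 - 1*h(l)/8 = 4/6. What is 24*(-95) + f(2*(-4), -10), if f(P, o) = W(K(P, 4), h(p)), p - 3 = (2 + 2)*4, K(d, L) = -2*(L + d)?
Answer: -6688/3 ≈ -2229.3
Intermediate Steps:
K(d, L) = -2*L - 2*d
p = 19 (p = 3 + (2 + 2)*4 = 3 + 4*4 = 3 + 16 = 19)
h(l) = 152/3 (h(l) = 56 - 32/6 = 56 - 8*2/3 = 56 - 16/3 = 152/3)
f(P, o) = 152/3
24*(-95) + f(2*(-4), -10) = 24*(-95) + 152/3 = -2280 + 152/3 = -6688/3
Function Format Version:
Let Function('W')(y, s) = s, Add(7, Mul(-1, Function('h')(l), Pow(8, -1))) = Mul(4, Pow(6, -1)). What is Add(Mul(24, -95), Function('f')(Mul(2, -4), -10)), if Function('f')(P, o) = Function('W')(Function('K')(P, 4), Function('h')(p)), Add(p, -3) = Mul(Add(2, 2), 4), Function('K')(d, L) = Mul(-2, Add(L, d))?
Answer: Rational(-6688, 3) ≈ -2229.3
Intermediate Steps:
Function('K')(d, L) = Add(Mul(-2, L), Mul(-2, d))
p = 19 (p = Add(3, Mul(Add(2, 2), 4)) = Add(3, Mul(4, 4)) = Add(3, 16) = 19)
Function('h')(l) = Rational(152, 3) (Function('h')(l) = Add(56, Mul(-8, Mul(4, Pow(6, -1)))) = Add(56, Mul(-8, Mul(4, Rational(1, 6)))) = Add(56, Mul(-8, Rational(2, 3))) = Add(56, Rational(-16, 3)) = Rational(152, 3))
Function('f')(P, o) = Rational(152, 3)
Add(Mul(24, -95), Function('f')(Mul(2, -4), -10)) = Add(Mul(24, -95), Rational(152, 3)) = Add(-2280, Rational(152, 3)) = Rational(-6688, 3)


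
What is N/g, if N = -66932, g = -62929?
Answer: 66932/62929 ≈ 1.0636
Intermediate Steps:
N/g = -66932/(-62929) = -66932*(-1/62929) = 66932/62929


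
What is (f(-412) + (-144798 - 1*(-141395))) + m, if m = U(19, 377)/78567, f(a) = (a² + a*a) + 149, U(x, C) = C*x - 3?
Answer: 26416903838/78567 ≈ 3.3623e+5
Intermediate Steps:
U(x, C) = -3 + C*x
f(a) = 149 + 2*a² (f(a) = (a² + a²) + 149 = 2*a² + 149 = 149 + 2*a²)
m = 7160/78567 (m = (-3 + 377*19)/78567 = (-3 + 7163)*(1/78567) = 7160*(1/78567) = 7160/78567 ≈ 0.091132)
(f(-412) + (-144798 - 1*(-141395))) + m = ((149 + 2*(-412)²) + (-144798 - 1*(-141395))) + 7160/78567 = ((149 + 2*169744) + (-144798 + 141395)) + 7160/78567 = ((149 + 339488) - 3403) + 7160/78567 = (339637 - 3403) + 7160/78567 = 336234 + 7160/78567 = 26416903838/78567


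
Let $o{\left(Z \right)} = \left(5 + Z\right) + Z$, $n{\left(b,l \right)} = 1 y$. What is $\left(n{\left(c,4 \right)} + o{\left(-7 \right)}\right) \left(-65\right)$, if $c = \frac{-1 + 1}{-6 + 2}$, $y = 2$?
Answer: $455$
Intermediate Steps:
$c = 0$ ($c = \frac{0}{-4} = 0 \left(- \frac{1}{4}\right) = 0$)
$n{\left(b,l \right)} = 2$ ($n{\left(b,l \right)} = 1 \cdot 2 = 2$)
$o{\left(Z \right)} = 5 + 2 Z$
$\left(n{\left(c,4 \right)} + o{\left(-7 \right)}\right) \left(-65\right) = \left(2 + \left(5 + 2 \left(-7\right)\right)\right) \left(-65\right) = \left(2 + \left(5 - 14\right)\right) \left(-65\right) = \left(2 - 9\right) \left(-65\right) = \left(-7\right) \left(-65\right) = 455$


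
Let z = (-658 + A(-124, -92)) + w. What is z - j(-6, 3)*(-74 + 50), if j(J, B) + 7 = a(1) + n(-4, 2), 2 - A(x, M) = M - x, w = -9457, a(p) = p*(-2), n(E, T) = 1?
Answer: -10337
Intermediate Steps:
a(p) = -2*p
A(x, M) = 2 + x - M (A(x, M) = 2 - (M - x) = 2 + (x - M) = 2 + x - M)
j(J, B) = -8 (j(J, B) = -7 + (-2*1 + 1) = -7 + (-2 + 1) = -7 - 1 = -8)
z = -10145 (z = (-658 + (2 - 124 - 1*(-92))) - 9457 = (-658 + (2 - 124 + 92)) - 9457 = (-658 - 30) - 9457 = -688 - 9457 = -10145)
z - j(-6, 3)*(-74 + 50) = -10145 - (-8)*(-74 + 50) = -10145 - (-8)*(-24) = -10145 - 1*192 = -10145 - 192 = -10337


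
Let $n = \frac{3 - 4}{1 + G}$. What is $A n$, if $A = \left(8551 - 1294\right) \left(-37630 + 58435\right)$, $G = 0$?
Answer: $-150981885$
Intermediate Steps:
$A = 150981885$ ($A = 7257 \cdot 20805 = 150981885$)
$n = -1$ ($n = \frac{3 - 4}{1 + 0} = - 1^{-1} = \left(-1\right) 1 = -1$)
$A n = 150981885 \left(-1\right) = -150981885$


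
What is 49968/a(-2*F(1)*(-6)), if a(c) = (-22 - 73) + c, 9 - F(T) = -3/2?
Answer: 49968/31 ≈ 1611.9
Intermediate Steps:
F(T) = 21/2 (F(T) = 9 - (-3)/2 = 9 - 1*(-3/2) = 9 + 3/2 = 21/2)
a(c) = -95 + c
49968/a(-2*F(1)*(-6)) = 49968/(-95 - 2*21/2*(-6)) = 49968/(-95 - 21*(-6)) = 49968/(-95 + 126) = 49968/31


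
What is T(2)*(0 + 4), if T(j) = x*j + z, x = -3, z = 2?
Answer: -16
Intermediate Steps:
T(j) = 2 - 3*j (T(j) = -3*j + 2 = 2 - 3*j)
T(2)*(0 + 4) = (2 - 3*2)*(0 + 4) = (2 - 6)*4 = -4*4 = -16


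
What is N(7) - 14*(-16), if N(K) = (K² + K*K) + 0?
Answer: 322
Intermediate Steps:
N(K) = 2*K² (N(K) = (K² + K²) + 0 = 2*K² + 0 = 2*K²)
N(7) - 14*(-16) = 2*7² - 14*(-16) = 2*49 + 224 = 98 + 224 = 322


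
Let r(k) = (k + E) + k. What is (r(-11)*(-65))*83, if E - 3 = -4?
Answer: 124085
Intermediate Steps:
E = -1 (E = 3 - 4 = -1)
r(k) = -1 + 2*k (r(k) = (k - 1) + k = (-1 + k) + k = -1 + 2*k)
(r(-11)*(-65))*83 = ((-1 + 2*(-11))*(-65))*83 = ((-1 - 22)*(-65))*83 = -23*(-65)*83 = 1495*83 = 124085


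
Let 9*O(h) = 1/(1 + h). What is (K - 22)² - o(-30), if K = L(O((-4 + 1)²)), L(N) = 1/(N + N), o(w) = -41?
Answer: 570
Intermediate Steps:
O(h) = 1/(9*(1 + h))
L(N) = 1/(2*N)
K = 45 (K = 1/(2*((1/(9*(1 + (-4 + 1)²))))) = 1/(2*((1/(9*(1 + (-3)²))))) = 1/(2*((1/(9*(1 + 9))))) = 1/(2*(((⅑)/10))) = 1/(2*(((⅑)*(⅒)))) = 1/(2*(1/90)) = (½)*90 = 45)
(K - 22)² - o(-30) = (45 - 22)² - 1*(-41) = 23² + 41 = 529 + 41 = 570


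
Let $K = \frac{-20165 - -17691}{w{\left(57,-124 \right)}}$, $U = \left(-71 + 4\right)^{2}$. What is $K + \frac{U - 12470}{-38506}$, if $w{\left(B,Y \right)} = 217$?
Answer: $- \frac{93531967}{8355802} \approx -11.194$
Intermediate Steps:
$U = 4489$ ($U = \left(-67\right)^{2} = 4489$)
$K = - \frac{2474}{217}$ ($K = \frac{-20165 - -17691}{217} = \left(-20165 + 17691\right) \frac{1}{217} = \left(-2474\right) \frac{1}{217} = - \frac{2474}{217} \approx -11.401$)
$K + \frac{U - 12470}{-38506} = - \frac{2474}{217} + \frac{4489 - 12470}{-38506} = - \frac{2474}{217} + \left(4489 - 12470\right) \left(- \frac{1}{38506}\right) = - \frac{2474}{217} - - \frac{7981}{38506} = - \frac{2474}{217} + \frac{7981}{38506} = - \frac{93531967}{8355802}$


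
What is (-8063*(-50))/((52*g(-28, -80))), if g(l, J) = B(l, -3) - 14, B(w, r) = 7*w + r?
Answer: -201575/5538 ≈ -36.398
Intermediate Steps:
B(w, r) = r + 7*w
g(l, J) = -17 + 7*l (g(l, J) = (-3 + 7*l) - 14 = -17 + 7*l)
(-8063*(-50))/((52*g(-28, -80))) = (-8063*(-50))/((52*(-17 + 7*(-28)))) = 403150/((52*(-17 - 196))) = 403150/((52*(-213))) = 403150/(-11076) = 403150*(-1/11076) = -201575/5538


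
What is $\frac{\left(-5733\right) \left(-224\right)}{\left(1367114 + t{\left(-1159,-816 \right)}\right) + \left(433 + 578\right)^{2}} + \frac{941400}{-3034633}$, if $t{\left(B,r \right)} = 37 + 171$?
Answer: $\frac{78458561016}{345289646639} \approx 0.22723$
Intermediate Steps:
$t{\left(B,r \right)} = 208$
$\frac{\left(-5733\right) \left(-224\right)}{\left(1367114 + t{\left(-1159,-816 \right)}\right) + \left(433 + 578\right)^{2}} + \frac{941400}{-3034633} = \frac{\left(-5733\right) \left(-224\right)}{\left(1367114 + 208\right) + \left(433 + 578\right)^{2}} + \frac{941400}{-3034633} = \frac{1284192}{1367322 + 1011^{2}} + 941400 \left(- \frac{1}{3034633}\right) = \frac{1284192}{1367322 + 1022121} - \frac{941400}{3034633} = \frac{1284192}{2389443} - \frac{941400}{3034633} = 1284192 \cdot \frac{1}{2389443} - \frac{941400}{3034633} = \frac{61152}{113783} - \frac{941400}{3034633} = \frac{78458561016}{345289646639}$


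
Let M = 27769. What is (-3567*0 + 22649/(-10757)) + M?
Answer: 298688484/10757 ≈ 27767.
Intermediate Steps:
(-3567*0 + 22649/(-10757)) + M = (-3567*0 + 22649/(-10757)) + 27769 = (0 + 22649*(-1/10757)) + 27769 = (0 - 22649/10757) + 27769 = -22649/10757 + 27769 = 298688484/10757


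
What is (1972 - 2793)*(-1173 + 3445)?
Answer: -1865312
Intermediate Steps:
(1972 - 2793)*(-1173 + 3445) = -821*2272 = -1865312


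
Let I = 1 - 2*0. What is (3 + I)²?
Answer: 16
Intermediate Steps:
I = 1 (I = 1 + 0 = 1)
(3 + I)² = (3 + 1)² = 4² = 16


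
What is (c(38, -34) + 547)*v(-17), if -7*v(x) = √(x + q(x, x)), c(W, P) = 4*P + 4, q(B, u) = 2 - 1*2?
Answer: -415*I*√17/7 ≈ -244.44*I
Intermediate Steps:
q(B, u) = 0 (q(B, u) = 2 - 2 = 0)
c(W, P) = 4 + 4*P
v(x) = -√x/7 (v(x) = -√(x + 0)/7 = -√x/7)
(c(38, -34) + 547)*v(-17) = ((4 + 4*(-34)) + 547)*(-I*√17/7) = ((4 - 136) + 547)*(-I*√17/7) = (-132 + 547)*(-I*√17/7) = 415*(-I*√17/7) = -415*I*√17/7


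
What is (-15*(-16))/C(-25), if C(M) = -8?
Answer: -30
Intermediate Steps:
(-15*(-16))/C(-25) = -15*(-16)/(-8) = 240*(-⅛) = -30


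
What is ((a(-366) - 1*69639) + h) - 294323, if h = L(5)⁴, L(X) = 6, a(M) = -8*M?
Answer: -359738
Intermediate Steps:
h = 1296 (h = 6⁴ = 1296)
((a(-366) - 1*69639) + h) - 294323 = ((-8*(-366) - 1*69639) + 1296) - 294323 = ((2928 - 69639) + 1296) - 294323 = (-66711 + 1296) - 294323 = -65415 - 294323 = -359738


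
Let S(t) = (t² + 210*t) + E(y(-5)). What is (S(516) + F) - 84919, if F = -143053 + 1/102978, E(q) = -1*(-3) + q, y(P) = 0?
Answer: 15101414767/102978 ≈ 1.4665e+5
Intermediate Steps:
E(q) = 3 + q
S(t) = 3 + t² + 210*t (S(t) = (t² + 210*t) + (3 + 0) = (t² + 210*t) + 3 = 3 + t² + 210*t)
F = -14731311833/102978 (F = -143053 + 1/102978 = -14731311833/102978 ≈ -1.4305e+5)
(S(516) + F) - 84919 = ((3 + 516² + 210*516) - 14731311833/102978) - 84919 = ((3 + 266256 + 108360) - 14731311833/102978) - 84919 = (374619 - 14731311833/102978) - 84919 = 23846203549/102978 - 84919 = 15101414767/102978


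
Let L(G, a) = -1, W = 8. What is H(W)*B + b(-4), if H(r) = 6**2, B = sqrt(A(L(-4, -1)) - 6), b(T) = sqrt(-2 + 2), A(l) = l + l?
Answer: 72*I*sqrt(2) ≈ 101.82*I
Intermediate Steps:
A(l) = 2*l
b(T) = 0 (b(T) = sqrt(0) = 0)
B = 2*I*sqrt(2) (B = sqrt(2*(-1) - 6) = sqrt(-2 - 6) = sqrt(-8) = 2*I*sqrt(2) ≈ 2.8284*I)
H(r) = 36
H(W)*B + b(-4) = 36*(2*I*sqrt(2)) + 0 = 72*I*sqrt(2) + 0 = 72*I*sqrt(2)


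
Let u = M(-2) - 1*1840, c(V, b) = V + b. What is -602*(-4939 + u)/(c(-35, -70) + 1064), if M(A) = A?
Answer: 583166/137 ≈ 4256.7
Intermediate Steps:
u = -1842 (u = -2 - 1*1840 = -2 - 1840 = -1842)
-602*(-4939 + u)/(c(-35, -70) + 1064) = -602*(-4939 - 1842)/((-35 - 70) + 1064) = -602*(-6781/(-105 + 1064)) = -602/(959*(-1/6781)) = -602/(-959/6781) = -602*(-6781/959) = 583166/137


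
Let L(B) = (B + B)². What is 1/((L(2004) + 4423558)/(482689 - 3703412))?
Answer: -3220723/20487622 ≈ -0.15720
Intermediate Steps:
L(B) = 4*B² (L(B) = (2*B)² = 4*B²)
1/((L(2004) + 4423558)/(482689 - 3703412)) = 1/((4*2004² + 4423558)/(482689 - 3703412)) = 1/((4*4016016 + 4423558)/(-3220723)) = 1/((16064064 + 4423558)*(-1/3220723)) = 1/(20487622*(-1/3220723)) = 1/(-20487622/3220723) = -3220723/20487622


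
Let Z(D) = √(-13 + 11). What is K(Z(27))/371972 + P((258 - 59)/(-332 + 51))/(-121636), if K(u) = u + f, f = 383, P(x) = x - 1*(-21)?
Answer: 2742461721/3178474329988 + I*√2/371972 ≈ 0.00086282 + 3.8019e-6*I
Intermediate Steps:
P(x) = 21 + x (P(x) = x + 21 = 21 + x)
Z(D) = I*√2 (Z(D) = √(-2) = I*√2)
K(u) = 383 + u (K(u) = u + 383 = 383 + u)
K(Z(27))/371972 + P((258 - 59)/(-332 + 51))/(-121636) = (383 + I*√2)/371972 + (21 + (258 - 59)/(-332 + 51))/(-121636) = (383 + I*√2)*(1/371972) + (21 + 199/(-281))*(-1/121636) = (383/371972 + I*√2/371972) + (21 + 199*(-1/281))*(-1/121636) = (383/371972 + I*√2/371972) + (21 - 199/281)*(-1/121636) = (383/371972 + I*√2/371972) + (5702/281)*(-1/121636) = (383/371972 + I*√2/371972) - 2851/17089858 = 2742461721/3178474329988 + I*√2/371972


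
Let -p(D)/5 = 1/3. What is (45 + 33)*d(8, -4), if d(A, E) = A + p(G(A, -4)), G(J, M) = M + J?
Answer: 494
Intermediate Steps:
G(J, M) = J + M
p(D) = -5/3
d(A, E) = -5/3 + A (d(A, E) = A - 5/3 = -5/3 + A)
(45 + 33)*d(8, -4) = (45 + 33)*(-5/3 + 8) = 78*(19/3) = 494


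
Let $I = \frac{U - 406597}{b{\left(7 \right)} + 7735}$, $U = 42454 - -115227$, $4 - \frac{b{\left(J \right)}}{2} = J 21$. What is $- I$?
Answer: $\frac{82972}{2483} \approx 33.416$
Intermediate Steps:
$b{\left(J \right)} = 8 - 42 J$ ($b{\left(J \right)} = 8 - 2 J 21 = 8 - 2 \cdot 21 J = 8 - 42 J$)
$U = 157681$ ($U = 42454 + 115227 = 157681$)
$I = - \frac{82972}{2483}$ ($I = \frac{157681 - 406597}{\left(8 - 294\right) + 7735} = - \frac{248916}{\left(8 - 294\right) + 7735} = - \frac{248916}{-286 + 7735} = - \frac{248916}{7449} = \left(-248916\right) \frac{1}{7449} = - \frac{82972}{2483} \approx -33.416$)
$- I = \left(-1\right) \left(- \frac{82972}{2483}\right) = \frac{82972}{2483}$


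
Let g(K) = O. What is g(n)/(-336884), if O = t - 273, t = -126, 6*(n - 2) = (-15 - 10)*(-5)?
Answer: 399/336884 ≈ 0.0011844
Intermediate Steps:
n = 137/6 (n = 2 + ((-15 - 10)*(-5))/6 = 2 + (-25*(-5))/6 = 2 + (⅙)*125 = 2 + 125/6 = 137/6 ≈ 22.833)
O = -399 (O = -126 - 273 = -399)
g(K) = -399
g(n)/(-336884) = -399/(-336884) = -399*(-1/336884) = 399/336884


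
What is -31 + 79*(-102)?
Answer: -8089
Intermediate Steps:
-31 + 79*(-102) = -31 - 8058 = -8089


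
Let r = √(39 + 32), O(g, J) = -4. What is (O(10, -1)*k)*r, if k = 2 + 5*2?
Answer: -48*√71 ≈ -404.46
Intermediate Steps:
k = 12 (k = 2 + 10 = 12)
r = √71 ≈ 8.4261
(O(10, -1)*k)*r = (-4*12)*√71 = -48*√71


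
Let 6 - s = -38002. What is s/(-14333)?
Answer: -38008/14333 ≈ -2.6518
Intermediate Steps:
s = 38008 (s = 6 - 1*(-38002) = 6 + 38002 = 38008)
s/(-14333) = 38008/(-14333) = 38008*(-1/14333) = -38008/14333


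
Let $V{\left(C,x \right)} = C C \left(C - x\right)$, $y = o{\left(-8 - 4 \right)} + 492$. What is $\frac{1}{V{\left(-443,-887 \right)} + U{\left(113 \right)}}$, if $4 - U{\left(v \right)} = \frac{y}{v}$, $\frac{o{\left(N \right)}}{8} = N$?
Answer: $\frac{113}{9846204884} \approx 1.1477 \cdot 10^{-8}$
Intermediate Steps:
$o{\left(N \right)} = 8 N$
$y = 396$ ($y = 8 \left(-8 - 4\right) + 492 = 8 \left(-12\right) + 492 = -96 + 492 = 396$)
$V{\left(C,x \right)} = C^{2} \left(C - x\right)$
$U{\left(v \right)} = 4 - \frac{396}{v}$
$\frac{1}{V{\left(-443,-887 \right)} + U{\left(113 \right)}} = \frac{1}{\left(-443\right)^{2} \left(-443 - -887\right) + \left(4 - \frac{396}{113}\right)} = \frac{1}{196249 \left(-443 + 887\right) + \left(4 - \frac{396}{113}\right)} = \frac{1}{196249 \cdot 444 + \left(4 - \frac{396}{113}\right)} = \frac{1}{87134556 + \frac{56}{113}} = \frac{1}{\frac{9846204884}{113}} = \frac{113}{9846204884}$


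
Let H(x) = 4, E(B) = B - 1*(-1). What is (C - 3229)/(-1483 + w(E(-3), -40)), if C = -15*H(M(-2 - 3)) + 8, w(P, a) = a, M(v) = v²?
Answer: 3281/1523 ≈ 2.1543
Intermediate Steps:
E(B) = 1 + B (E(B) = B + 1 = 1 + B)
C = -52 (C = -15*4 + 8 = -60 + 8 = -52)
(C - 3229)/(-1483 + w(E(-3), -40)) = (-52 - 3229)/(-1483 - 40) = -3281/(-1523) = -3281*(-1/1523) = 3281/1523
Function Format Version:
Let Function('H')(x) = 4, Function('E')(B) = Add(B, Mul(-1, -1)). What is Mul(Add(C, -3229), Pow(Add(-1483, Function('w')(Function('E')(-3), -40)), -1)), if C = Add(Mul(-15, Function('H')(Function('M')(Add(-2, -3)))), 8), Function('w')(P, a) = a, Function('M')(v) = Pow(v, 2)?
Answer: Rational(3281, 1523) ≈ 2.1543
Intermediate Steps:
Function('E')(B) = Add(1, B) (Function('E')(B) = Add(B, 1) = Add(1, B))
C = -52 (C = Add(Mul(-15, 4), 8) = Add(-60, 8) = -52)
Mul(Add(C, -3229), Pow(Add(-1483, Function('w')(Function('E')(-3), -40)), -1)) = Mul(Add(-52, -3229), Pow(Add(-1483, -40), -1)) = Mul(-3281, Pow(-1523, -1)) = Mul(-3281, Rational(-1, 1523)) = Rational(3281, 1523)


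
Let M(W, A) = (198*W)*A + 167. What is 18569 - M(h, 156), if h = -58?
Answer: 1809906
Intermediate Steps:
M(W, A) = 167 + 198*A*W (M(W, A) = 198*A*W + 167 = 167 + 198*A*W)
18569 - M(h, 156) = 18569 - (167 + 198*156*(-58)) = 18569 - (167 - 1791504) = 18569 - 1*(-1791337) = 18569 + 1791337 = 1809906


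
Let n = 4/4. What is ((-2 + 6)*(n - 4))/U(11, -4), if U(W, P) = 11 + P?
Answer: -12/7 ≈ -1.7143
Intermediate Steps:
n = 1 (n = 4*(1/4) = 1)
((-2 + 6)*(n - 4))/U(11, -4) = ((-2 + 6)*(1 - 4))/(11 - 4) = (4*(-3))/7 = -12*1/7 = -12/7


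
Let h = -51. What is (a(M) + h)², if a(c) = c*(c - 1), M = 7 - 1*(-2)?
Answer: 441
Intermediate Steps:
M = 9 (M = 7 + 2 = 9)
a(c) = c*(-1 + c)
(a(M) + h)² = (9*(-1 + 9) - 51)² = (9*8 - 51)² = (72 - 51)² = 21² = 441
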